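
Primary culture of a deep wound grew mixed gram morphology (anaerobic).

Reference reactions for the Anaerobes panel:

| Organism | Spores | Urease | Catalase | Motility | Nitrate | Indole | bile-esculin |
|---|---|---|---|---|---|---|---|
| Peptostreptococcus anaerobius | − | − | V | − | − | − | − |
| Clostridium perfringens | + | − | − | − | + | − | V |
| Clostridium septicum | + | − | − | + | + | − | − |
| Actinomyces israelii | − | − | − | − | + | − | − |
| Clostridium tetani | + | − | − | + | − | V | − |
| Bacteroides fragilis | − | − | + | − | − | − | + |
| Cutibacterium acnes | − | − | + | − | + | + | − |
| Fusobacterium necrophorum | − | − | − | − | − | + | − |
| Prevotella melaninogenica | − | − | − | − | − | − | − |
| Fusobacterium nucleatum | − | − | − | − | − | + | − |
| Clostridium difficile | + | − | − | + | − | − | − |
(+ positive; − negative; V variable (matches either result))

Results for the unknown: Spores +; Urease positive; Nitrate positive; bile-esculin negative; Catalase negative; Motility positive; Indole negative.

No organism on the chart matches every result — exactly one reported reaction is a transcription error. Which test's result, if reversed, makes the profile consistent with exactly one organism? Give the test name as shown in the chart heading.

As reported, no row in the chart matches all 7 reactions.
Reversing Urease (to −) → unique match: Clostridium septicum.
Reversing Nitrate → still no organism matches.
Reversing Indole → still no organism matches.
Reversing Catalase → still no organism matches.
Reversing bile-esculin → still no organism matches.
Reversing Motility → still no organism matches.
Reversing Spores → still no organism matches.

Urease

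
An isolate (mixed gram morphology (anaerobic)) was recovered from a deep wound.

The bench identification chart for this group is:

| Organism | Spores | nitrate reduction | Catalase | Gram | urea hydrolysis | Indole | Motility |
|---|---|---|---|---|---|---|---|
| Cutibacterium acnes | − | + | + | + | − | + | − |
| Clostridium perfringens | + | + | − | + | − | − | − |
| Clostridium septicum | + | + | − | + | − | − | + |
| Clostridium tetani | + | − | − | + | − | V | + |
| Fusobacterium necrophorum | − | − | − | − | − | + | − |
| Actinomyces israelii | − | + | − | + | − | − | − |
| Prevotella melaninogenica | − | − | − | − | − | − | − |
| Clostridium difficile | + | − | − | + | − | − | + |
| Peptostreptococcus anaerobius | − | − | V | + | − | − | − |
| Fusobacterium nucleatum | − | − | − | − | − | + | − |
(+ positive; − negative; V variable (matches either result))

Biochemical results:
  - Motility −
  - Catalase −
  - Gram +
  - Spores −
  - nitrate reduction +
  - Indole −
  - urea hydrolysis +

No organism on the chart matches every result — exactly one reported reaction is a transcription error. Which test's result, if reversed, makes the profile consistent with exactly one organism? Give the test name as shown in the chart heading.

As reported, no row in the chart matches all 7 reactions.
Reversing Indole → still no organism matches.
Reversing Motility → still no organism matches.
Reversing Gram → still no organism matches.
Reversing urea hydrolysis (to −) → unique match: Actinomyces israelii.
Reversing nitrate reduction → still no organism matches.
Reversing Catalase → still no organism matches.
Reversing Spores → still no organism matches.

urea hydrolysis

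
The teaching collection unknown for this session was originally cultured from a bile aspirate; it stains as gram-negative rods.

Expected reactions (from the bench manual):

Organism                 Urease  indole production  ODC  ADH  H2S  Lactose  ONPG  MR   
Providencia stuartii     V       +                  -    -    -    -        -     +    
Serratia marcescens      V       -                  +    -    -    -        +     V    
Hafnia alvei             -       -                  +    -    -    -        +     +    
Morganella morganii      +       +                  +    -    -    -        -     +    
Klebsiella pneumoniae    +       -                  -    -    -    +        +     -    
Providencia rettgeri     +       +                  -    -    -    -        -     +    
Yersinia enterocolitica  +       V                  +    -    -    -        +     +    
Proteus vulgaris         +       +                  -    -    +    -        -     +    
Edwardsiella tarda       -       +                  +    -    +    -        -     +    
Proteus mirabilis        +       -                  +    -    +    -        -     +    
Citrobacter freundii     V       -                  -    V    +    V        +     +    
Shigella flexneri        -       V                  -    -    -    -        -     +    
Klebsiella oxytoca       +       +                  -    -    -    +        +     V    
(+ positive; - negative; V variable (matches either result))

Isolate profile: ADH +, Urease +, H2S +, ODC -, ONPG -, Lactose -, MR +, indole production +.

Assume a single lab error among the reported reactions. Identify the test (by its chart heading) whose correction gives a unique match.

ADH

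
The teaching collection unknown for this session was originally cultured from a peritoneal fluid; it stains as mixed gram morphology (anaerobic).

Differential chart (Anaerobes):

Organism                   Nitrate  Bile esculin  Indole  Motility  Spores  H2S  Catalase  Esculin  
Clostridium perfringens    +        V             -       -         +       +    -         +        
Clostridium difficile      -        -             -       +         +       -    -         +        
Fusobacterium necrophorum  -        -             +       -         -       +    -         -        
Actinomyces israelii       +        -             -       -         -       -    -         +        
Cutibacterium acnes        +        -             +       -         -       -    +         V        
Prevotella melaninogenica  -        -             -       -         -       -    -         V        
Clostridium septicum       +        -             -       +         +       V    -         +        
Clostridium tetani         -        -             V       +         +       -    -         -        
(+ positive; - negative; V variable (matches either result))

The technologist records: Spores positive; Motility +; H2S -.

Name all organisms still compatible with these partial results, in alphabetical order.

Clostridium difficile, Clostridium septicum, Clostridium tetani

H2S -: excludes Clostridium perfringens, Fusobacterium necrophorum — 6 left.
Spores +: excludes Actinomyces israelii, Cutibacterium acnes, Prevotella melaninogenica — 3 left.
Motility +: all 3 remaining candidates are consistent.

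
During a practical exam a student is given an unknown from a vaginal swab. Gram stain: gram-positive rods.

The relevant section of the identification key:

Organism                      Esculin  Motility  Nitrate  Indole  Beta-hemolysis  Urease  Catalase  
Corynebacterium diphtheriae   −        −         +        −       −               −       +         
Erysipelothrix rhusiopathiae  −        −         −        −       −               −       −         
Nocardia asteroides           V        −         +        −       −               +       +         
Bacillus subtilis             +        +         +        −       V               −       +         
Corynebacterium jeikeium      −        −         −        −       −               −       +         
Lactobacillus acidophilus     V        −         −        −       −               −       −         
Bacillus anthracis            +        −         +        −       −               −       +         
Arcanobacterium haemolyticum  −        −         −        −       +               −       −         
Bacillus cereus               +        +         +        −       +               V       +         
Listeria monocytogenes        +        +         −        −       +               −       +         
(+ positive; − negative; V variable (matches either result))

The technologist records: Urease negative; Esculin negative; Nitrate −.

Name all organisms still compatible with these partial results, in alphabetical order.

Arcanobacterium haemolyticum, Corynebacterium jeikeium, Erysipelothrix rhusiopathiae, Lactobacillus acidophilus

Nitrate −: excludes 5 organisms — 5 left.
Esculin −: excludes Listeria monocytogenes — 4 left.
Urease −: all 4 remaining candidates are consistent.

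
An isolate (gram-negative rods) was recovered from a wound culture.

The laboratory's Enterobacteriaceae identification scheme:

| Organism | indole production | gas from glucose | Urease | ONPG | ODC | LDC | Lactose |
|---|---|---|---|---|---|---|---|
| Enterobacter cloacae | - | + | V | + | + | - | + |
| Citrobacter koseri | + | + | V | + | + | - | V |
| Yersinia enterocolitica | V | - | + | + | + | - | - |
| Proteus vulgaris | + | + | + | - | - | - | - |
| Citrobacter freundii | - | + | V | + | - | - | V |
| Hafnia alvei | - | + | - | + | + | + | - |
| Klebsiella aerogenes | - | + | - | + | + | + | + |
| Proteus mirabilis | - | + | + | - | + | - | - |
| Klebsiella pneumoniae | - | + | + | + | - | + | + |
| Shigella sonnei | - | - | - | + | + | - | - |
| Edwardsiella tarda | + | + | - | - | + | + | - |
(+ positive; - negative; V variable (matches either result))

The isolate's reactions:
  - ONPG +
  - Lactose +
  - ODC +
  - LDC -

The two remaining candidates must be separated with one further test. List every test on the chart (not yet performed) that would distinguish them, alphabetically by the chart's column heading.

indole production

Lactose +: excludes 6 organisms — 5 left.
ONPG +: all 5 remaining candidates are consistent.
LDC -: excludes Klebsiella aerogenes, Klebsiella pneumoniae — 3 left.
ODC +: excludes Citrobacter freundii — 2 left.
Two candidates remain: Citrobacter koseri and Enterobacter cloacae.
  indole production: Citrobacter koseri +, Enterobacter cloacae - — discriminates.
  gas from glucose: + vs + — same for both, does not separate.
  Urease: V vs V — variable for at least one, does not separate.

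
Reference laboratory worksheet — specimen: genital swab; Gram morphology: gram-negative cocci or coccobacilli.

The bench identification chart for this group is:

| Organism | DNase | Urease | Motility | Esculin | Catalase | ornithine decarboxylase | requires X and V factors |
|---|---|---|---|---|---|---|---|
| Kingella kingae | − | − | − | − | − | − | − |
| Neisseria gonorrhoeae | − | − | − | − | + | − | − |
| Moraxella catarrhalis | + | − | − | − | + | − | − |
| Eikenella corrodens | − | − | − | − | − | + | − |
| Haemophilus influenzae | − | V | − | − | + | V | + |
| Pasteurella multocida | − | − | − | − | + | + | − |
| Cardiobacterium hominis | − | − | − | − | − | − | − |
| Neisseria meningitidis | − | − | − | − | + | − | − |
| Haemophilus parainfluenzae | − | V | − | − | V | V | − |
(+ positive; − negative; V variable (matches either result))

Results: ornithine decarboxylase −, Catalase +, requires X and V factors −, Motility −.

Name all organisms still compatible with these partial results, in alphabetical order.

Motility −: all 9 remaining candidates are consistent.
Catalase +: excludes Kingella kingae, Eikenella corrodens, Cardiobacterium hominis — 6 left.
requires X and V factors −: excludes Haemophilus influenzae — 5 left.
ornithine decarboxylase −: excludes Pasteurella multocida — 4 left.

Haemophilus parainfluenzae, Moraxella catarrhalis, Neisseria gonorrhoeae, Neisseria meningitidis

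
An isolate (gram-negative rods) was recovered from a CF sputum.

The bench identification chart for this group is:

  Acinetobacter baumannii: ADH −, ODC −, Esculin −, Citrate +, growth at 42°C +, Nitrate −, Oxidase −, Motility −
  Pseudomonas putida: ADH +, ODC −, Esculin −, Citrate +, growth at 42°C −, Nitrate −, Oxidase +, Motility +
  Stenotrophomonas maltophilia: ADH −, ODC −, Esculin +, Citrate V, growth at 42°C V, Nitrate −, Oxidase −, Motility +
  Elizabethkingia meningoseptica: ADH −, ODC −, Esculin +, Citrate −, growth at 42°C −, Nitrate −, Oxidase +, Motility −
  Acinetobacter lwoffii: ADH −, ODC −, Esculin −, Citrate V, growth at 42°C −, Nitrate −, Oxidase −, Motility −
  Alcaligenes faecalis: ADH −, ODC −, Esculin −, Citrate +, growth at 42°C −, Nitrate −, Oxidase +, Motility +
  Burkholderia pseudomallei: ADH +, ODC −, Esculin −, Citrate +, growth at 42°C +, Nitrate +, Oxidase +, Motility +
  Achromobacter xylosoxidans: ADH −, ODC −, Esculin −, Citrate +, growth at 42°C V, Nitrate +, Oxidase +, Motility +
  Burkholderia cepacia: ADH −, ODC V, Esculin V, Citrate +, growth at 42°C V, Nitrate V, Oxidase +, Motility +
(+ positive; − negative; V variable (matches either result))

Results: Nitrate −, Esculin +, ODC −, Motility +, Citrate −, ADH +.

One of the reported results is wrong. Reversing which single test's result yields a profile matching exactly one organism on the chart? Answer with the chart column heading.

As reported, no row in the chart matches all 6 reactions.
Reversing Citrate → still no organism matches.
Reversing Esculin → still no organism matches.
Reversing ADH (to −) → unique match: Stenotrophomonas maltophilia.
Reversing Motility → still no organism matches.
Reversing ODC → still no organism matches.
Reversing Nitrate → still no organism matches.

ADH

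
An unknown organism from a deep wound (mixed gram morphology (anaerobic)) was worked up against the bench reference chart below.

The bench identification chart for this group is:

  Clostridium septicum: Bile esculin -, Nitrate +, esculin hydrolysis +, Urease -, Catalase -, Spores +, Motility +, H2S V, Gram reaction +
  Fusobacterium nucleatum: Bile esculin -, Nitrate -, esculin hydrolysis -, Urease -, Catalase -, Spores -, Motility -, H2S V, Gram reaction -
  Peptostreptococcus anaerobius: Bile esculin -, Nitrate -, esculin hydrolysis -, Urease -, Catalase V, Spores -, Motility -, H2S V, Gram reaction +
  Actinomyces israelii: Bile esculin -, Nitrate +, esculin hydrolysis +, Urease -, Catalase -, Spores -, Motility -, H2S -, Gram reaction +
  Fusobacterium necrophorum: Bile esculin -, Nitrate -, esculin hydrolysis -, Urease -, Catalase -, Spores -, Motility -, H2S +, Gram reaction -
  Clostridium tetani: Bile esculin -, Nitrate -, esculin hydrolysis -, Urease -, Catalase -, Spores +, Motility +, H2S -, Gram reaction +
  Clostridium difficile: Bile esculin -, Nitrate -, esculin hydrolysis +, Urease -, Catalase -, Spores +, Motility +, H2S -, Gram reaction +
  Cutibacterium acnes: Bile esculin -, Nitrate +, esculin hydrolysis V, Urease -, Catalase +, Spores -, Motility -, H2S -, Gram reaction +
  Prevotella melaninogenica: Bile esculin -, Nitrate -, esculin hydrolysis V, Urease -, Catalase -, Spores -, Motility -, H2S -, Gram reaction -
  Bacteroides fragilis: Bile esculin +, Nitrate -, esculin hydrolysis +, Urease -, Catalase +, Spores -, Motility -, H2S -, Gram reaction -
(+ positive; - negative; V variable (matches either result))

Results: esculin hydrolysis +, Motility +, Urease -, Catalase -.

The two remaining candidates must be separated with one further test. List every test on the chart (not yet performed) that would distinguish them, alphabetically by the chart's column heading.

Nitrate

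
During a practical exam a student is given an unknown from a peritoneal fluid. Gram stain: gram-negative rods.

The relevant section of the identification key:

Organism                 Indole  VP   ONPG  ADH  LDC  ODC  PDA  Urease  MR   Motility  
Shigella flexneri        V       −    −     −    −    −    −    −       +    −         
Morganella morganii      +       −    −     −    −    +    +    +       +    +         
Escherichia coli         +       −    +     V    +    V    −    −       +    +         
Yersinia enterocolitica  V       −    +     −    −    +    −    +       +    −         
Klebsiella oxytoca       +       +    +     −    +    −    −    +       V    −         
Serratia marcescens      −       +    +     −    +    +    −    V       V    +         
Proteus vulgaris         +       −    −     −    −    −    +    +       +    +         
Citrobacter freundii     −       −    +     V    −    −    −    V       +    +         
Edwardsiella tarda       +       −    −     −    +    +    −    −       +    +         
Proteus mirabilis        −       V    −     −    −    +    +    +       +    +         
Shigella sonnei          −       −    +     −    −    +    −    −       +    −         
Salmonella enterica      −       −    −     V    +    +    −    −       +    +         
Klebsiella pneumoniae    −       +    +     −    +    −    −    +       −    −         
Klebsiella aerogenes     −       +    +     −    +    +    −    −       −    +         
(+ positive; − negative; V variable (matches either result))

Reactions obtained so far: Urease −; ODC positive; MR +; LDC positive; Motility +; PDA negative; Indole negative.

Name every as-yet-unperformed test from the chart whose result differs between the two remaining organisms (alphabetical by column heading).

Indole −: excludes 5 organisms — 9 left.
LDC +: excludes 5 organisms — 4 left.
PDA −: all 4 remaining candidates are consistent.
Urease −: excludes Klebsiella pneumoniae — 3 left.
Motility +: all 3 remaining candidates are consistent.
ODC +: all 3 remaining candidates are consistent.
MR +: excludes Klebsiella aerogenes — 2 left.
Two candidates remain: Salmonella enterica and Serratia marcescens.
  VP: Salmonella enterica −, Serratia marcescens + — discriminates.
  ONPG: Salmonella enterica −, Serratia marcescens + — discriminates.
  ADH: V vs − — variable for at least one, does not separate.

ONPG, VP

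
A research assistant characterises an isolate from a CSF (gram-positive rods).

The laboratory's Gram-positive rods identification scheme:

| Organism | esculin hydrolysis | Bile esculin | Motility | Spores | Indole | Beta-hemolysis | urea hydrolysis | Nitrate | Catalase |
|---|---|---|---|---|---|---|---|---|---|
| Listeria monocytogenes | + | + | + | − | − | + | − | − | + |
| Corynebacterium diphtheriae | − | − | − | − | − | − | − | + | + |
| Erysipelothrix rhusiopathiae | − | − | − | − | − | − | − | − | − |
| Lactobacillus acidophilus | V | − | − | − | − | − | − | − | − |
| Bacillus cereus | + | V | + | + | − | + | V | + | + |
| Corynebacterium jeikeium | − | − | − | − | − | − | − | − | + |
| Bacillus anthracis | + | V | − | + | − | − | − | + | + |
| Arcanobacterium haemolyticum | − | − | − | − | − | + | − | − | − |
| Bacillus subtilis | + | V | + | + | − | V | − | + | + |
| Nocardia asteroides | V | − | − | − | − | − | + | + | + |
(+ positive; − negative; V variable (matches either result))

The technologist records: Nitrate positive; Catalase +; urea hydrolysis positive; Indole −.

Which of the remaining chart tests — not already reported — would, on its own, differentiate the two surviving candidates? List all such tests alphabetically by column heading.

Beta-hemolysis, Motility, Spores

Indole −: all 10 remaining candidates are consistent.
Nitrate +: excludes 5 organisms — 5 left.
Catalase +: all 5 remaining candidates are consistent.
urea hydrolysis +: excludes Corynebacterium diphtheriae, Bacillus anthracis, Bacillus subtilis — 2 left.
Two candidates remain: Bacillus cereus and Nocardia asteroides.
  esculin hydrolysis: + vs V — variable for at least one, does not separate.
  Bile esculin: V vs − — variable for at least one, does not separate.
  Motility: Bacillus cereus +, Nocardia asteroides − — discriminates.
  Spores: Bacillus cereus +, Nocardia asteroides − — discriminates.
  Beta-hemolysis: Bacillus cereus +, Nocardia asteroides − — discriminates.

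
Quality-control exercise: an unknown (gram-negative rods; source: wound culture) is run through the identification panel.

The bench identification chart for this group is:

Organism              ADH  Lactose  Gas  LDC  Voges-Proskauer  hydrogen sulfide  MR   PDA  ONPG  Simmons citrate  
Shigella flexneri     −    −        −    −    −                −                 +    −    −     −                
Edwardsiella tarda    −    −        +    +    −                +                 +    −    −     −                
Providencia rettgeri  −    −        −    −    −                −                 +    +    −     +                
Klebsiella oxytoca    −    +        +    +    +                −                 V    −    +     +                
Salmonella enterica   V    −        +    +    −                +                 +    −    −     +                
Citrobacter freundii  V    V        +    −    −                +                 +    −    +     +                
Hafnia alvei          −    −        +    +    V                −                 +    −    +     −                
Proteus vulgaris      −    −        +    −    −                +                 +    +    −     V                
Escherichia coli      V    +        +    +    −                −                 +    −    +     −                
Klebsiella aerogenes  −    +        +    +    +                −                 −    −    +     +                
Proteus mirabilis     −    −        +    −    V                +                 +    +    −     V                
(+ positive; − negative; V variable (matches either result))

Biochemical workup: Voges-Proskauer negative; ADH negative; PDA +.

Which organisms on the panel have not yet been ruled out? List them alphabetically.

Proteus mirabilis, Proteus vulgaris, Providencia rettgeri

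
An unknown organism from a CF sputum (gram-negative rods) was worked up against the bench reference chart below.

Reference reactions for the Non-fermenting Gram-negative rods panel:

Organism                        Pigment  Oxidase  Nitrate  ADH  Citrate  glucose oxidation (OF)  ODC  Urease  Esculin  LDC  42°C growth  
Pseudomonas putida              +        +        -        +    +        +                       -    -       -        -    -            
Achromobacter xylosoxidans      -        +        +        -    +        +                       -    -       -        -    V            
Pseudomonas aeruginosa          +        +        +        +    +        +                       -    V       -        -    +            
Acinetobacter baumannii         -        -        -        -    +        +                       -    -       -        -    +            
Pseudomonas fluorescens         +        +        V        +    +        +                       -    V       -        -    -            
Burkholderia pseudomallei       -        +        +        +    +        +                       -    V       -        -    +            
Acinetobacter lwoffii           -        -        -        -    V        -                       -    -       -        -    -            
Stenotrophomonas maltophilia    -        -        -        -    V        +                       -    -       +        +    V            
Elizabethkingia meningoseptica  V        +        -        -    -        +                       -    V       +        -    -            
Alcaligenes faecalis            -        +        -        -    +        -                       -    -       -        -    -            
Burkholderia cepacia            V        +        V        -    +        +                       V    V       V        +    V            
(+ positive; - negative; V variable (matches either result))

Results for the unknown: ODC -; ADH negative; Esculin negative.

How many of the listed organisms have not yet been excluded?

Esculin -: excludes Stenotrophomonas maltophilia, Elizabethkingia meningoseptica — 9 left.
ADH -: excludes Pseudomonas putida, Pseudomonas aeruginosa, Pseudomonas fluorescens, Burkholderia pseudomallei — 5 left.
ODC -: all 5 remaining candidates are consistent.
Still consistent: Achromobacter xylosoxidans, Acinetobacter baumannii, Acinetobacter lwoffii, Alcaligenes faecalis, Burkholderia cepacia.

5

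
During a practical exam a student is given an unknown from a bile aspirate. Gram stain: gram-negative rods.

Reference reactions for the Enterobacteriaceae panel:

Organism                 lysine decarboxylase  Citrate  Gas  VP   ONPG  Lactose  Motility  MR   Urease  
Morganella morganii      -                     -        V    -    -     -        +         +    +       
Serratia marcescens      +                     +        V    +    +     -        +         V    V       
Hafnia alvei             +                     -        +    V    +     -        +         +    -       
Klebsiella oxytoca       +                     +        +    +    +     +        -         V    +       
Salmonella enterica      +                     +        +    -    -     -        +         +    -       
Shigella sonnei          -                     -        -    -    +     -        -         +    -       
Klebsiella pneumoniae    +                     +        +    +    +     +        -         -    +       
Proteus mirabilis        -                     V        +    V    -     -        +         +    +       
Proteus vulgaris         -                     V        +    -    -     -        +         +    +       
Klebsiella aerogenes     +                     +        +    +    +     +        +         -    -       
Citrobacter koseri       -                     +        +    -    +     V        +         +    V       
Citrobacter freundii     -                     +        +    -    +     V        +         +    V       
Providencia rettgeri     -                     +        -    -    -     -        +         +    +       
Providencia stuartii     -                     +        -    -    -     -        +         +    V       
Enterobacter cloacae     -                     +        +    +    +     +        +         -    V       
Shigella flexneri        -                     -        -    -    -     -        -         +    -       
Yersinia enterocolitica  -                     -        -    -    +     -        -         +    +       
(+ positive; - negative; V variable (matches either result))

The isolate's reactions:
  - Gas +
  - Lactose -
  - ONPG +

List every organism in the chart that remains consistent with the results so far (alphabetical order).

Lactose -: excludes Klebsiella oxytoca, Klebsiella pneumoniae, Klebsiella aerogenes, Enterobacter cloacae — 13 left.
Gas +: excludes 5 organisms — 8 left.
ONPG +: excludes Morganella morganii, Salmonella enterica, Proteus mirabilis, Proteus vulgaris — 4 left.

Citrobacter freundii, Citrobacter koseri, Hafnia alvei, Serratia marcescens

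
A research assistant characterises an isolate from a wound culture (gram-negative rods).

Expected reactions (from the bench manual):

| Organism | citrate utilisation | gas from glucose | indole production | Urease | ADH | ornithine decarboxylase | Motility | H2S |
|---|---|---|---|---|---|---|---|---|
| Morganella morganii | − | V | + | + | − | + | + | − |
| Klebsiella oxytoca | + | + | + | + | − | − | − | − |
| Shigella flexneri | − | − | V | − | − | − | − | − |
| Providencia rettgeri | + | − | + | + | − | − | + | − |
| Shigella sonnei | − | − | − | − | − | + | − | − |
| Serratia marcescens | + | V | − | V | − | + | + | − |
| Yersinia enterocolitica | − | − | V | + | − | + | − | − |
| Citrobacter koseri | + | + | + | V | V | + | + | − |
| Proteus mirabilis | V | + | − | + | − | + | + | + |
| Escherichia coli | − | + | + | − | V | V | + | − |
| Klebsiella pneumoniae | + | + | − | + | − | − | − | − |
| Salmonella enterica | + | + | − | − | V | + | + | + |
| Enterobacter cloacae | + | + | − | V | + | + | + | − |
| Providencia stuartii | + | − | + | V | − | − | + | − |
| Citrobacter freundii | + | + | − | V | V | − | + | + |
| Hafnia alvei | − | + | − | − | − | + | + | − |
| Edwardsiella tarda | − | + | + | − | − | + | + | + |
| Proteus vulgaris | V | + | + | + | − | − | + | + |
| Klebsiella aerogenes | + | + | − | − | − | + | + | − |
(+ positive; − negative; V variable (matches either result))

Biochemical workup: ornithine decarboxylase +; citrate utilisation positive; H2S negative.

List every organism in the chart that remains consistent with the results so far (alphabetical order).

citrate utilisation +: excludes 7 organisms — 12 left.
ornithine decarboxylase +: excludes 6 organisms — 6 left.
H2S −: excludes Proteus mirabilis, Salmonella enterica — 4 left.

Citrobacter koseri, Enterobacter cloacae, Klebsiella aerogenes, Serratia marcescens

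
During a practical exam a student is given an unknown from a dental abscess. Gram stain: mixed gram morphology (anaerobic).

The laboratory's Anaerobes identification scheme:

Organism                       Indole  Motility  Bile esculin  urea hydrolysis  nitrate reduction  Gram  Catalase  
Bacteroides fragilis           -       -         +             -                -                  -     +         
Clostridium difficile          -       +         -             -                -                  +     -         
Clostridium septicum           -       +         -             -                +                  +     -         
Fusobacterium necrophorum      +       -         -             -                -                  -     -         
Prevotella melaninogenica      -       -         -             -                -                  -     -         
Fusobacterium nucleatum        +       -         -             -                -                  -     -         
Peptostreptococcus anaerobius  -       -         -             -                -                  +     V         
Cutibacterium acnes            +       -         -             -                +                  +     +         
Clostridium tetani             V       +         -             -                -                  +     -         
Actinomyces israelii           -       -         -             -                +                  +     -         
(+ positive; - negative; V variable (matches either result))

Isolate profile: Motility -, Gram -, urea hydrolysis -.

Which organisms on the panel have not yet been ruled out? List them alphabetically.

urea hydrolysis -: all 10 remaining candidates are consistent.
Motility -: excludes Clostridium difficile, Clostridium septicum, Clostridium tetani — 7 left.
Gram -: excludes Peptostreptococcus anaerobius, Cutibacterium acnes, Actinomyces israelii — 4 left.

Bacteroides fragilis, Fusobacterium necrophorum, Fusobacterium nucleatum, Prevotella melaninogenica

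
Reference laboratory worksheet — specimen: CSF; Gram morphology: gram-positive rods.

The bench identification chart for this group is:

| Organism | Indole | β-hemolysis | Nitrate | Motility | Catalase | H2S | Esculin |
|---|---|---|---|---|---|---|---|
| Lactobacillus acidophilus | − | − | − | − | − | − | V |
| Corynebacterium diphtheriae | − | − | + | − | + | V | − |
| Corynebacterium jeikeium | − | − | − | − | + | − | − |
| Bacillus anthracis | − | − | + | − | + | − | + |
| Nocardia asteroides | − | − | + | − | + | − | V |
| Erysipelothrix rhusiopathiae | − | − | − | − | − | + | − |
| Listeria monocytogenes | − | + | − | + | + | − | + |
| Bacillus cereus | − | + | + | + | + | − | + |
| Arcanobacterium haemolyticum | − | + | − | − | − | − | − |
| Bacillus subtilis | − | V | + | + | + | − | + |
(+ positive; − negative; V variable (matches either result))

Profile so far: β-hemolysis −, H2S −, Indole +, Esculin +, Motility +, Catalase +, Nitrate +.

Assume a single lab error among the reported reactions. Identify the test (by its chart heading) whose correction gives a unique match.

Indole

As reported, no row in the chart matches all 7 reactions.
Reversing Nitrate → still no organism matches.
Reversing β-hemolysis → still no organism matches.
Reversing Indole (to −) → unique match: Bacillus subtilis.
Reversing Esculin → still no organism matches.
Reversing H2S → still no organism matches.
Reversing Catalase → still no organism matches.
Reversing Motility → still no organism matches.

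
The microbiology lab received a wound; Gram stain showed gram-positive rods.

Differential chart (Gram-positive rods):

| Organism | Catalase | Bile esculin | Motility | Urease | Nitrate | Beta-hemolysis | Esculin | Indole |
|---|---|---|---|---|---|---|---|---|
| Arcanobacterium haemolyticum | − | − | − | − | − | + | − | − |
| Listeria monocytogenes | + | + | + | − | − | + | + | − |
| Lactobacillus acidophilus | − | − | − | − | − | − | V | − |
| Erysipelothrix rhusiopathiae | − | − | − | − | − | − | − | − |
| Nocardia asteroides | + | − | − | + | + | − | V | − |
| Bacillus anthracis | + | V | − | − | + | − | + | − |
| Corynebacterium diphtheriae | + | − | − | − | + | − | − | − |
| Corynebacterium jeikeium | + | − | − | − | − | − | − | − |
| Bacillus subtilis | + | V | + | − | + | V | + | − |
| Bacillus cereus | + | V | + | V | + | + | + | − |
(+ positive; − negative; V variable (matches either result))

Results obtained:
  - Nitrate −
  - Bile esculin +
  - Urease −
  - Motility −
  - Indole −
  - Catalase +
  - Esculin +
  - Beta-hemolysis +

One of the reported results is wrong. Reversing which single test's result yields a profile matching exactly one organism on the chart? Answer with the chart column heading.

Motility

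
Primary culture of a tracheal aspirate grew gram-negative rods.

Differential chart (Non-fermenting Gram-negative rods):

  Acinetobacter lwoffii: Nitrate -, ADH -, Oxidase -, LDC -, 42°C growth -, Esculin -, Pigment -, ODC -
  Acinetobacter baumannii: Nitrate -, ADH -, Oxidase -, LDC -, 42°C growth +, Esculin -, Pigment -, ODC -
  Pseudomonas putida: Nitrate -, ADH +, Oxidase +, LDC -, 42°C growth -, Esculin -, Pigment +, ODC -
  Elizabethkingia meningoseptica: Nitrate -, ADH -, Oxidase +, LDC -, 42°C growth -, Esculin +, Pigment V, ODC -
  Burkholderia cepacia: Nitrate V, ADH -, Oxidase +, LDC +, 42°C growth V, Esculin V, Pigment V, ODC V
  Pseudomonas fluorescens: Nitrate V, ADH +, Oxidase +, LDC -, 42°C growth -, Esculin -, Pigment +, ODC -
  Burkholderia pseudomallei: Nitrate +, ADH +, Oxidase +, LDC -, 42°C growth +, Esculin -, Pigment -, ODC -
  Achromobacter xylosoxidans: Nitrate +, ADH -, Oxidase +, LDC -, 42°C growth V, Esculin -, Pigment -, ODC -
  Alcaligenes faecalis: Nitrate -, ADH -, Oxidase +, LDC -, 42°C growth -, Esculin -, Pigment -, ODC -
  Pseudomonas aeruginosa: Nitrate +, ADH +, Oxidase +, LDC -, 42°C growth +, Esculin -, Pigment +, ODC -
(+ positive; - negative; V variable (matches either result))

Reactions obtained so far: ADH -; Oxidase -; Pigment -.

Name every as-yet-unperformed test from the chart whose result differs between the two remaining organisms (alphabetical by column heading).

Pigment -: excludes Pseudomonas putida, Pseudomonas fluorescens, Pseudomonas aeruginosa — 7 left.
ADH -: excludes Burkholderia pseudomallei — 6 left.
Oxidase -: excludes Elizabethkingia meningoseptica, Burkholderia cepacia, Achromobacter xylosoxidans, Alcaligenes faecalis — 2 left.
Two candidates remain: Acinetobacter baumannii and Acinetobacter lwoffii.
  Nitrate: - vs - — same for both, does not separate.
  LDC: - vs - — same for both, does not separate.
  42°C growth: Acinetobacter baumannii +, Acinetobacter lwoffii - — discriminates.
  Esculin: - vs - — same for both, does not separate.
  ODC: - vs - — same for both, does not separate.

42°C growth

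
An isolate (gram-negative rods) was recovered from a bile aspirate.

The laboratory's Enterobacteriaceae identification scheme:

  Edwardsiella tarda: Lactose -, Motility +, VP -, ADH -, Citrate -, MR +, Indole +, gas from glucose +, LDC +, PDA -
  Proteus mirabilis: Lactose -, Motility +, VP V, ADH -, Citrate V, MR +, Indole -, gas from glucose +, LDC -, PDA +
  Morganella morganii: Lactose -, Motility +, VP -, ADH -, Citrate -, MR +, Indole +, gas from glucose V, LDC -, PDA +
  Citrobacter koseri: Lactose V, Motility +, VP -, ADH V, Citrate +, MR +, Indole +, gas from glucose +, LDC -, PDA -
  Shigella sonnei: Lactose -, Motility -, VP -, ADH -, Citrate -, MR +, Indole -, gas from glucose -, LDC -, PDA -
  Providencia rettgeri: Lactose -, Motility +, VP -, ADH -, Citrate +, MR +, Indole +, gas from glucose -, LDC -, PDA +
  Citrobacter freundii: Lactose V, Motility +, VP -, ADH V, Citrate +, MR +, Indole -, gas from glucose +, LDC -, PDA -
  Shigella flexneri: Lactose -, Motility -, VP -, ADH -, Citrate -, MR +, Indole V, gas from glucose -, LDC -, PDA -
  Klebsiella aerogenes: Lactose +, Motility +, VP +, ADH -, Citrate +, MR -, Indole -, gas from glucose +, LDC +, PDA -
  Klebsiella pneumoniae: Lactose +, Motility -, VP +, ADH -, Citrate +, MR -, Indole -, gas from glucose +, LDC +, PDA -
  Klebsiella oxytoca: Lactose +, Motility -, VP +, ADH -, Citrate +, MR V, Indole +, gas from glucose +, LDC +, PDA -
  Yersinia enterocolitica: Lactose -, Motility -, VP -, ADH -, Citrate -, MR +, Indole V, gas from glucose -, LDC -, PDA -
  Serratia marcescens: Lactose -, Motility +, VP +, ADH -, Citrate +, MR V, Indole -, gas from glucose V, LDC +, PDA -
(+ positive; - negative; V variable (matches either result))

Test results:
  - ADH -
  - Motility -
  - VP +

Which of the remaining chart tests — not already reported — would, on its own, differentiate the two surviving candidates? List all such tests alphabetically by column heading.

Indole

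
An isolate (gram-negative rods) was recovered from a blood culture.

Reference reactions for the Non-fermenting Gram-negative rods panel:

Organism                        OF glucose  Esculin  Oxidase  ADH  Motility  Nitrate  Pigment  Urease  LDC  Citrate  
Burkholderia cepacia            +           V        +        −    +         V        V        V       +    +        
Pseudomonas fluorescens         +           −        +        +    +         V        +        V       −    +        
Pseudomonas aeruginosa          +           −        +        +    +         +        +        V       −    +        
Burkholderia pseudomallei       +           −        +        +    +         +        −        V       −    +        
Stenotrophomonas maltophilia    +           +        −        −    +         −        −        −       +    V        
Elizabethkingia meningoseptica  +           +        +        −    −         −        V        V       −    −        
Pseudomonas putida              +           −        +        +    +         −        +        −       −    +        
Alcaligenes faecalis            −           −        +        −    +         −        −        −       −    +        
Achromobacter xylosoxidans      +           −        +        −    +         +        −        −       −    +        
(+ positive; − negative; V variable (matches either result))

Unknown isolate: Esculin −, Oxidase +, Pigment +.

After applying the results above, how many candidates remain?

4

Esculin −: excludes Stenotrophomonas maltophilia, Elizabethkingia meningoseptica — 7 left.
Pigment +: excludes Burkholderia pseudomallei, Alcaligenes faecalis, Achromobacter xylosoxidans — 4 left.
Oxidase +: all 4 remaining candidates are consistent.
Still consistent: Burkholderia cepacia, Pseudomonas aeruginosa, Pseudomonas fluorescens, Pseudomonas putida.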